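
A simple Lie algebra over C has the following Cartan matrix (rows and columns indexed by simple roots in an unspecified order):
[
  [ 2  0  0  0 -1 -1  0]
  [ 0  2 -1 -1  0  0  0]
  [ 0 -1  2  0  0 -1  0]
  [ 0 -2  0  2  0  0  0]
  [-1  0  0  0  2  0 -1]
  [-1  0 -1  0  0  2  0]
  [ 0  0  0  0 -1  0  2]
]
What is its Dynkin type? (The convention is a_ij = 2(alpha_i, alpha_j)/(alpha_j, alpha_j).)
The matrix has rank 7 with 2's on the diagonal. Reading the off-diagonal entries as Dynkin edges (a single edge where a_ij = a_ji = -1; a double or triple edge where a_ij * a_ji = 2 or 3), the diagram is a chain of 7 nodes with a double edge at one end; the terminal node there is the unique long simple root (C_7). One simple-root ordering that puts it in standard form is (alpha_7, alpha_5, alpha_1, alpha_6, alpha_3, alpha_2, alpha_4). So the algebra is type C_7, i.e. sp(14).

C_7 (sp(14))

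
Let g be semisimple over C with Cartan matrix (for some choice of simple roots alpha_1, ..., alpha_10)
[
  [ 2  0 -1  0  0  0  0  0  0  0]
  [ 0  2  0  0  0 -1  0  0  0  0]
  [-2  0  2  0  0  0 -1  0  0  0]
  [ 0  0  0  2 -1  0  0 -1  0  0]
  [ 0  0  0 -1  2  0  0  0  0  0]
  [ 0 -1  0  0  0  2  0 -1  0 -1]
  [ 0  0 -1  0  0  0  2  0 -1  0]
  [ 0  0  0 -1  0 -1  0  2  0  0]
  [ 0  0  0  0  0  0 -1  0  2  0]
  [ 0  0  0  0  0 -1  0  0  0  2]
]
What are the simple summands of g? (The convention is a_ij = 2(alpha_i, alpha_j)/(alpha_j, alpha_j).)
type B_4 ⊕ type D_6

The diagram associated to this matrix has two connected components: the simple roots {alpha_1, alpha_3, alpha_7, alpha_9} form a chain of 4 nodes with a double edge at one end; the terminal node there is the unique short simple root (B_4), and {alpha_2, alpha_4, alpha_5, alpha_6, alpha_8, alpha_10} form a chain of 4 nodes with a fork of two nodes at one end (D_6). A semisimple Lie algebra decomposes uniquely as the direct sum of simple ideals, one per connected component of its Dynkin diagram, so g ≅ B_4 ⊕ D_6 (dimension 36 + 66 = 102).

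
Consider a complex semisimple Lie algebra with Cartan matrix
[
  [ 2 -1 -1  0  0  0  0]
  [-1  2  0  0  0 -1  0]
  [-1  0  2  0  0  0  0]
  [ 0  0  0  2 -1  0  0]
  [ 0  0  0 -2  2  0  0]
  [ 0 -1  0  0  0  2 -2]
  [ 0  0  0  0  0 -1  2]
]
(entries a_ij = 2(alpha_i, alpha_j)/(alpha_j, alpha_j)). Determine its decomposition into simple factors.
B_2 + B_5

The diagram associated to this matrix has two connected components: the simple roots {alpha_4, alpha_5} form a chain of 2 nodes with a double edge at one end; the terminal node there is the unique short simple root (B_2), and {alpha_1, alpha_2, alpha_3, alpha_6, alpha_7} form a chain of 5 nodes with a double edge at one end; the terminal node there is the unique short simple root (B_5). A semisimple Lie algebra decomposes uniquely as the direct sum of simple ideals, one per connected component of its Dynkin diagram, so g ≅ B_2 ⊕ B_5 (dimension 10 + 55 = 65).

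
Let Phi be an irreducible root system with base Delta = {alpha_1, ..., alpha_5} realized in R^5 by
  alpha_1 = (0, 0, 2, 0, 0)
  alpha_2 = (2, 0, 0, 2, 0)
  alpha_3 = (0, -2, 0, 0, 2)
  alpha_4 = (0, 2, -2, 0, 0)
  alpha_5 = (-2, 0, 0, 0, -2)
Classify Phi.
type B_5

Compute the Cartan integers a_ij = 2(alpha_i, alpha_j)/(alpha_j, alpha_j); the resulting 5x5 Cartan matrix is
[[2, 0, 0, -1, 0], [0, 2, 0, 0, -1], [0, 0, 2, -1, -1], [-2, 0, -1, 2, 0], [0, -1, -1, 0, 2]].
The roots have two lengths (squared-length ratio 2:1); the short ones are alpha_{1}. The associated Dynkin diagram is a chain of 5 nodes with a double edge at one end; the terminal node there is the unique short simple root (B_5), so the type is B_5 (the algebra so(11)).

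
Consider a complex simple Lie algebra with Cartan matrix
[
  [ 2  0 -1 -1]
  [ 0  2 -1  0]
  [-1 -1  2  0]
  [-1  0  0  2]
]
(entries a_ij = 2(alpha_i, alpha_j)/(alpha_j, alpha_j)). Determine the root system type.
The matrix has rank 4 with 2's on the diagonal. Reading the off-diagonal entries as Dynkin edges (a single edge where a_ij = a_ji = -1; a double or triple edge where a_ij * a_ji = 2 or 3), the diagram is a chain of 4 nodes with single edges (A_4). One simple-root ordering that puts it in standard form is (alpha_2, alpha_3, alpha_1, alpha_4). So the algebra is type A_4, i.e. sl(5).

A_4 (sl(5))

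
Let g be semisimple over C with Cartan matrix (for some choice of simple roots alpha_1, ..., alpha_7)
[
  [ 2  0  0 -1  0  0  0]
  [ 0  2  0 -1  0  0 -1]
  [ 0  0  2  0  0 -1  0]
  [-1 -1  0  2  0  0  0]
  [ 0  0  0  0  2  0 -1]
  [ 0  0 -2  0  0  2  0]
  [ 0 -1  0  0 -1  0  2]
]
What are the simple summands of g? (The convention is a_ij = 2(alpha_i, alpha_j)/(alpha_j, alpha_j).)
The diagram associated to this matrix has two connected components: the simple roots {alpha_1, alpha_2, alpha_4, alpha_5, alpha_7} form a chain of 5 nodes with single edges (A_5), and {alpha_3, alpha_6} form a chain of 2 nodes with a double edge at one end; the terminal node there is the unique short simple root (B_2). A semisimple Lie algebra decomposes uniquely as the direct sum of simple ideals, one per connected component of its Dynkin diagram, so g ≅ A_5 ⊕ B_2 (dimension 35 + 10 = 45).

A_5 (sl(6)) + B_2 (so(5))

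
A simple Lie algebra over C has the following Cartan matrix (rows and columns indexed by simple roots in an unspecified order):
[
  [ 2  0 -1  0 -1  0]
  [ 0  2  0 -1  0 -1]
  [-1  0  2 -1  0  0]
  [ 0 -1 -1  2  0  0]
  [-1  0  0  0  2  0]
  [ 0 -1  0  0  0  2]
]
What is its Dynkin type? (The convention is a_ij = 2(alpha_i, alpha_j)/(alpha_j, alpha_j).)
The matrix has rank 6 with 2's on the diagonal. Reading the off-diagonal entries as Dynkin edges (a single edge where a_ij = a_ji = -1; a double or triple edge where a_ij * a_ji = 2 or 3), the diagram is a chain of 6 nodes with single edges (A_6). One simple-root ordering that puts it in standard form is (alpha_6, alpha_2, alpha_4, alpha_3, alpha_1, alpha_5). So the algebra is type A_6, i.e. sl(7).

A6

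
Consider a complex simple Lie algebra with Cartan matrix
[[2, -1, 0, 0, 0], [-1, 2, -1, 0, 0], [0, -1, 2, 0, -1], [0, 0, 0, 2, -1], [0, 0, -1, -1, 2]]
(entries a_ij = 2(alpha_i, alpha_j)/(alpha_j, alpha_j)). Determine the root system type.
type A_5

The matrix has rank 5 with 2's on the diagonal. Reading the off-diagonal entries as Dynkin edges (a single edge where a_ij = a_ji = -1; a double or triple edge where a_ij * a_ji = 2 or 3), the diagram is a chain of 5 nodes with single edges (A_5). One simple-root ordering that puts it in standard form is (alpha_4, alpha_5, alpha_3, alpha_2, alpha_1). So the algebra is type A_5, i.e. sl(6).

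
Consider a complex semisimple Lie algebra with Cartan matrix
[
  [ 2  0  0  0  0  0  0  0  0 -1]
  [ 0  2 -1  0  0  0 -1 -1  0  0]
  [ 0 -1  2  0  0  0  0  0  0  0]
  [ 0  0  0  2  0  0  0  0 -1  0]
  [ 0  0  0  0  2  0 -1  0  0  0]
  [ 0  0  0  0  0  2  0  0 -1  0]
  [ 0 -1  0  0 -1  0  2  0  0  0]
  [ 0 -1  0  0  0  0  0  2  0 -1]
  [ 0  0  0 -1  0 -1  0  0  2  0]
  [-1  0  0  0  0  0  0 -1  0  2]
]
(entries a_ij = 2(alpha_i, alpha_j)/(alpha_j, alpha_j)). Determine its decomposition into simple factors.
A3 + E7

The diagram associated to this matrix has two connected components: the simple roots {alpha_4, alpha_6, alpha_9} form a chain of 3 nodes with single edges (A_3), and {alpha_1, alpha_2, alpha_3, alpha_5, alpha_7, alpha_8, alpha_10} form a chain of 6 nodes with one extra node attached to the third node from one end (E_7). A semisimple Lie algebra decomposes uniquely as the direct sum of simple ideals, one per connected component of its Dynkin diagram, so g ≅ A_3 ⊕ E_7 (dimension 15 + 133 = 148).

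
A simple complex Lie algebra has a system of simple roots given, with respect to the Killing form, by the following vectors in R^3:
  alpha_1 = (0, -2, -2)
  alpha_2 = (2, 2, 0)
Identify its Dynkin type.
Compute the Cartan integers a_ij = 2(alpha_i, alpha_j)/(alpha_j, alpha_j); the resulting 2x2 Cartan matrix is
[[2, -1], [-1, 2]].
All simple roots have the same length, so the diagram is simply laced. The associated Dynkin diagram is a chain of 2 nodes with single edges (A_2), so the type is A_2 (the algebra sl(3)).

type A_2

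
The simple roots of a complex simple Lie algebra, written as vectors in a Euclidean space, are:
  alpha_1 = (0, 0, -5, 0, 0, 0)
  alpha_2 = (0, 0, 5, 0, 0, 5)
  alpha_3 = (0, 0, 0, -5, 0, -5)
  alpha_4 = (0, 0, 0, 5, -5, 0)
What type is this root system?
B_4 (so(9))

Compute the Cartan integers a_ij = 2(alpha_i, alpha_j)/(alpha_j, alpha_j); the resulting 4x4 Cartan matrix is
[[2, -1, 0, 0], [-2, 2, -1, 0], [0, -1, 2, -1], [0, 0, -1, 2]].
The roots have two lengths (squared-length ratio 2:1); the short ones are alpha_{1}. The associated Dynkin diagram is a chain of 4 nodes with a double edge at one end; the terminal node there is the unique short simple root (B_4), so the type is B_4 (the algebra so(9)).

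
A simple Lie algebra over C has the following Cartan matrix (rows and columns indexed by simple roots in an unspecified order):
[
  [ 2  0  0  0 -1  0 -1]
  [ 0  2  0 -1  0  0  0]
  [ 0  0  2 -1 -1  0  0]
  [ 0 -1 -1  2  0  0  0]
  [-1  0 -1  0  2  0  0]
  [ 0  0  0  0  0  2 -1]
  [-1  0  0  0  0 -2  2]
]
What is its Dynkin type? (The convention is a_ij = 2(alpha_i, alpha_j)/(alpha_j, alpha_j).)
B7

The matrix has rank 7 with 2's on the diagonal. Reading the off-diagonal entries as Dynkin edges (a single edge where a_ij = a_ji = -1; a double or triple edge where a_ij * a_ji = 2 or 3), the diagram is a chain of 7 nodes with a double edge at one end; the terminal node there is the unique short simple root (B_7). One simple-root ordering that puts it in standard form is (alpha_2, alpha_4, alpha_3, alpha_5, alpha_1, alpha_7, alpha_6). So the algebra is type B_7, i.e. so(15).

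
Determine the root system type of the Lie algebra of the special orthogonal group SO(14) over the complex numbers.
This is so(14) with 14 even, which has dimension 14(14-1)/2 = 91 and rank 14/2 = 7. In the classification of classical Lie algebras, the orthogonal algebra so(2n) in an even number of variables has type D_n; here n = 7, so the Dynkin diagram is a chain of 5 nodes with a fork of two nodes at one end (D_7). Hence the type is D_7.

D_7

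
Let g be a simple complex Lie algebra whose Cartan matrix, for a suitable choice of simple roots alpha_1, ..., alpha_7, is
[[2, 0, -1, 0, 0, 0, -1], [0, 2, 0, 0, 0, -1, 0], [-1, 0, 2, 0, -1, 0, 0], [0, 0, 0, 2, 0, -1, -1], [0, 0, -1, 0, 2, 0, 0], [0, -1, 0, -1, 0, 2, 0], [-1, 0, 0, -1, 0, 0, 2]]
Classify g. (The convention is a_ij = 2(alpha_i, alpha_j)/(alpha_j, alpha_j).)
A_7

The matrix has rank 7 with 2's on the diagonal. Reading the off-diagonal entries as Dynkin edges (a single edge where a_ij = a_ji = -1; a double or triple edge where a_ij * a_ji = 2 or 3), the diagram is a chain of 7 nodes with single edges (A_7). One simple-root ordering that puts it in standard form is (alpha_2, alpha_6, alpha_4, alpha_7, alpha_1, alpha_3, alpha_5). So the algebra is type A_7, i.e. sl(8).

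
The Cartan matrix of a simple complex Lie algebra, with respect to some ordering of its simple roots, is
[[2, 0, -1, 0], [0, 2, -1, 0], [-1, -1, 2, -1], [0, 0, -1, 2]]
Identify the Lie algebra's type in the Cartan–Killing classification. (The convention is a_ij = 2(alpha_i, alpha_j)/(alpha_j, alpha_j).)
The matrix has rank 4 with 2's on the diagonal. Reading the off-diagonal entries as Dynkin edges (a single edge where a_ij = a_ji = -1; a double or triple edge where a_ij * a_ji = 2 or 3), the diagram is a chain of 2 nodes with a fork of two nodes at one end (D_4). One simple-root ordering that puts it in standard form is (alpha_2, alpha_3, alpha_4, alpha_1). So the algebra is type D_4, i.e. so(8).

type D_4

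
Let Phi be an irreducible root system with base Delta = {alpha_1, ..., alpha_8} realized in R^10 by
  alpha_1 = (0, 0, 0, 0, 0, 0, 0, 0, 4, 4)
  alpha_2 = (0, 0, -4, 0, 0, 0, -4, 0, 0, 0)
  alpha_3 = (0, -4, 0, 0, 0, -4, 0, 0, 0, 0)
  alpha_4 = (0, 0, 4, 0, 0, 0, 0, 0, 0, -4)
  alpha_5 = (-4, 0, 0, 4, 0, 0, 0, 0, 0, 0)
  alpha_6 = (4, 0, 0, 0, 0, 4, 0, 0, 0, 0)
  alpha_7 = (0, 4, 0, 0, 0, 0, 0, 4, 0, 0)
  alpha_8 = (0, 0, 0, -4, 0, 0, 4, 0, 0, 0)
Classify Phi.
Compute the Cartan integers a_ij = 2(alpha_i, alpha_j)/(alpha_j, alpha_j); the resulting 8x8 Cartan matrix is
[[2, 0, 0, -1, 0, 0, 0, 0], [0, 2, 0, -1, 0, 0, 0, -1], [0, 0, 2, 0, 0, -1, -1, 0], [-1, -1, 0, 2, 0, 0, 0, 0], [0, 0, 0, 0, 2, -1, 0, -1], [0, 0, -1, 0, -1, 2, 0, 0], [0, 0, -1, 0, 0, 0, 2, 0], [0, -1, 0, 0, -1, 0, 0, 2]].
All simple roots have the same length, so the diagram is simply laced. The associated Dynkin diagram is a chain of 8 nodes with single edges (A_8), so the type is A_8 (the algebra sl(9)).

type A_8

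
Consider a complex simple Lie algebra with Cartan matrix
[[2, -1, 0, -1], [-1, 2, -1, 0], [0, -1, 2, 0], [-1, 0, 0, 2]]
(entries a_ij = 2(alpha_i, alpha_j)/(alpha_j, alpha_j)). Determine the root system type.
The matrix has rank 4 with 2's on the diagonal. Reading the off-diagonal entries as Dynkin edges (a single edge where a_ij = a_ji = -1; a double or triple edge where a_ij * a_ji = 2 or 3), the diagram is a chain of 4 nodes with single edges (A_4). One simple-root ordering that puts it in standard form is (alpha_4, alpha_1, alpha_2, alpha_3). So the algebra is type A_4, i.e. sl(5).

A_4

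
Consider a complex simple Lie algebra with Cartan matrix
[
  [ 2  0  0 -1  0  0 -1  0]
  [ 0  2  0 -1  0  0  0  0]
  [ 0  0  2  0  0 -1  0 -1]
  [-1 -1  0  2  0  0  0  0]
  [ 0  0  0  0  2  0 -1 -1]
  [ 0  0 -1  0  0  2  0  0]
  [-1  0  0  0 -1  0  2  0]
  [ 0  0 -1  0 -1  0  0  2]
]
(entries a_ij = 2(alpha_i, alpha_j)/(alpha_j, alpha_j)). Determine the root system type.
The matrix has rank 8 with 2's on the diagonal. Reading the off-diagonal entries as Dynkin edges (a single edge where a_ij = a_ji = -1; a double or triple edge where a_ij * a_ji = 2 or 3), the diagram is a chain of 8 nodes with single edges (A_8). One simple-root ordering that puts it in standard form is (alpha_6, alpha_3, alpha_8, alpha_5, alpha_7, alpha_1, alpha_4, alpha_2). So the algebra is type A_8, i.e. sl(9).

A_8 (sl(9))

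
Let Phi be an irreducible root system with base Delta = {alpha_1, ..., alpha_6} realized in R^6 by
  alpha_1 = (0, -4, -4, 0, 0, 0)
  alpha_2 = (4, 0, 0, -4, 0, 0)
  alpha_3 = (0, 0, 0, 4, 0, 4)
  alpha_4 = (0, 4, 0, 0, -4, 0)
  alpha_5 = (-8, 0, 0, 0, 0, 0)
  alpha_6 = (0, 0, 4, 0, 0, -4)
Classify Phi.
C_6 (sp(12))

Compute the Cartan integers a_ij = 2(alpha_i, alpha_j)/(alpha_j, alpha_j); the resulting 6x6 Cartan matrix is
[[2, 0, 0, -1, 0, -1], [0, 2, -1, 0, -1, 0], [0, -1, 2, 0, 0, -1], [-1, 0, 0, 2, 0, 0], [0, -2, 0, 0, 2, 0], [-1, 0, -1, 0, 0, 2]].
The roots have two lengths (squared-length ratio 2:1); the short ones are alpha_{1,2,3,4,6}. The associated Dynkin diagram is a chain of 6 nodes with a double edge at one end; the terminal node there is the unique long simple root (C_6), so the type is C_6 (the algebra sp(12)).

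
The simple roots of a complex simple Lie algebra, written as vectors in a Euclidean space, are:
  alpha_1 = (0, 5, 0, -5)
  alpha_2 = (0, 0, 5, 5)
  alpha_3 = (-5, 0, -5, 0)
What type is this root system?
A3

Compute the Cartan integers a_ij = 2(alpha_i, alpha_j)/(alpha_j, alpha_j); the resulting 3x3 Cartan matrix is
[[2, -1, 0], [-1, 2, -1], [0, -1, 2]].
All simple roots have the same length, so the diagram is simply laced. The associated Dynkin diagram is a chain of 3 nodes with single edges (A_3), so the type is A_3 (the algebra sl(4)).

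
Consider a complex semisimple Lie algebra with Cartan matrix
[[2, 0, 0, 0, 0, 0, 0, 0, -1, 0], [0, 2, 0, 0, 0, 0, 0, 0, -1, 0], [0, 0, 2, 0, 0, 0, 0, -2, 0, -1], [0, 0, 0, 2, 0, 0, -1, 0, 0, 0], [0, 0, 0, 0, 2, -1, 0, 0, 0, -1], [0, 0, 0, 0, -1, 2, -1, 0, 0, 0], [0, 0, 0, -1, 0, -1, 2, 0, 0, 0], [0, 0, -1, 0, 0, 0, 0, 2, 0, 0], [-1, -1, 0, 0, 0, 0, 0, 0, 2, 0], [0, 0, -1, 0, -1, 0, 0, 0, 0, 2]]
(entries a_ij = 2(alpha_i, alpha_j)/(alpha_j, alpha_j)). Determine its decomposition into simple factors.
type A_3 + type B_7

The diagram associated to this matrix has two connected components: the simple roots {alpha_1, alpha_2, alpha_9} form a chain of 3 nodes with single edges (A_3), and {alpha_3, alpha_4, alpha_5, alpha_6, alpha_7, alpha_8, alpha_10} form a chain of 7 nodes with a double edge at one end; the terminal node there is the unique short simple root (B_7). A semisimple Lie algebra decomposes uniquely as the direct sum of simple ideals, one per connected component of its Dynkin diagram, so g ≅ A_3 ⊕ B_7 (dimension 15 + 105 = 120).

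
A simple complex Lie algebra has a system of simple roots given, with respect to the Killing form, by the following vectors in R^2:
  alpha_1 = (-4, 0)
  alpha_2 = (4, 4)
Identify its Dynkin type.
B2

Compute the Cartan integers a_ij = 2(alpha_i, alpha_j)/(alpha_j, alpha_j); the resulting 2x2 Cartan matrix is
[[2, -1], [-2, 2]].
The roots have two lengths (squared-length ratio 2:1); the short ones are alpha_{1}. The associated Dynkin diagram is a chain of 2 nodes with a double edge at one end; the terminal node there is the unique short simple root (B_2), so the type is B_2 (the algebra so(5)).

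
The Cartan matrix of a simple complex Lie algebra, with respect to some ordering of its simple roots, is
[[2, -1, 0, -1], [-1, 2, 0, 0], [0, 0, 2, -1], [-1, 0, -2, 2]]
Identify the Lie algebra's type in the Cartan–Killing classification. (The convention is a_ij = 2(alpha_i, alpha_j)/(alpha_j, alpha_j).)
The matrix has rank 4 with 2's on the diagonal. Reading the off-diagonal entries as Dynkin edges (a single edge where a_ij = a_ji = -1; a double or triple edge where a_ij * a_ji = 2 or 3), the diagram is a chain of 4 nodes with a double edge at one end; the terminal node there is the unique short simple root (B_4). One simple-root ordering that puts it in standard form is (alpha_2, alpha_1, alpha_4, alpha_3). So the algebra is type B_4, i.e. so(9).

B4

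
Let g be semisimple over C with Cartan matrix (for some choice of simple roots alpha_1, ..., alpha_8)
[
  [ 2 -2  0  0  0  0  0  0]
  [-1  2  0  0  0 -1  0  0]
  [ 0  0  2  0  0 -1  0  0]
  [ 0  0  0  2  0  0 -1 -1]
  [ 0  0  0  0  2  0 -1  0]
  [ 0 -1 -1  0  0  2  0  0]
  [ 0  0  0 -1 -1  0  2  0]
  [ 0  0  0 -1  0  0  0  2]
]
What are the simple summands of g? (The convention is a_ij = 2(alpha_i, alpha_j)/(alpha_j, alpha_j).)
The diagram associated to this matrix has two connected components: the simple roots {alpha_4, alpha_5, alpha_7, alpha_8} form a chain of 4 nodes with single edges (A_4), and {alpha_1, alpha_2, alpha_3, alpha_6} form a chain of 4 nodes with a double edge at one end; the terminal node there is the unique long simple root (C_4). A semisimple Lie algebra decomposes uniquely as the direct sum of simple ideals, one per connected component of its Dynkin diagram, so g ≅ A_4 ⊕ C_4 (dimension 24 + 36 = 60).

A_4 (sl(5)) ⊕ C_4 (sp(8))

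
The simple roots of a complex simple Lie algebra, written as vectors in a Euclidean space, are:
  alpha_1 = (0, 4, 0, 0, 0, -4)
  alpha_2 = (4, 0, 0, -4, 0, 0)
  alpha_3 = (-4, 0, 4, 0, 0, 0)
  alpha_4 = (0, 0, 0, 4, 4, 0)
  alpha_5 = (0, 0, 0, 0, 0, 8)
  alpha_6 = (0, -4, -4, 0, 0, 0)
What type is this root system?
C6

Compute the Cartan integers a_ij = 2(alpha_i, alpha_j)/(alpha_j, alpha_j); the resulting 6x6 Cartan matrix is
[[2, 0, 0, 0, -1, -1], [0, 2, -1, -1, 0, 0], [0, -1, 2, 0, 0, -1], [0, -1, 0, 2, 0, 0], [-2, 0, 0, 0, 2, 0], [-1, 0, -1, 0, 0, 2]].
The roots have two lengths (squared-length ratio 2:1); the short ones are alpha_{1,2,3,4,6}. The associated Dynkin diagram is a chain of 6 nodes with a double edge at one end; the terminal node there is the unique long simple root (C_6), so the type is C_6 (the algebra sp(12)).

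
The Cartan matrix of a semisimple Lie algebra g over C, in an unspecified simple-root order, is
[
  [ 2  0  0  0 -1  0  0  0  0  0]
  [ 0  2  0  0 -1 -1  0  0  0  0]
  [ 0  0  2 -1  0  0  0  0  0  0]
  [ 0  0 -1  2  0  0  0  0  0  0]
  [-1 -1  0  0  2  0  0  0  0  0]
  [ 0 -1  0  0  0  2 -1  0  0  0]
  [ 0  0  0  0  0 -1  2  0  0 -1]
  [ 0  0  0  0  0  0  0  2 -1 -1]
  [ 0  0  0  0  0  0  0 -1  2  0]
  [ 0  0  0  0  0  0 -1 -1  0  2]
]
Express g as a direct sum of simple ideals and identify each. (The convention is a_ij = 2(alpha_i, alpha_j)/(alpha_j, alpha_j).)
The diagram associated to this matrix has two connected components: the simple roots {alpha_3, alpha_4} form a chain of 2 nodes with single edges (A_2), and {alpha_1, alpha_2, alpha_5, alpha_6, alpha_7, alpha_8, alpha_9, alpha_10} form a chain of 8 nodes with single edges (A_8). A semisimple Lie algebra decomposes uniquely as the direct sum of simple ideals, one per connected component of its Dynkin diagram, so g ≅ A_2 ⊕ A_8 (dimension 8 + 80 = 88).

A2 ⊕ A8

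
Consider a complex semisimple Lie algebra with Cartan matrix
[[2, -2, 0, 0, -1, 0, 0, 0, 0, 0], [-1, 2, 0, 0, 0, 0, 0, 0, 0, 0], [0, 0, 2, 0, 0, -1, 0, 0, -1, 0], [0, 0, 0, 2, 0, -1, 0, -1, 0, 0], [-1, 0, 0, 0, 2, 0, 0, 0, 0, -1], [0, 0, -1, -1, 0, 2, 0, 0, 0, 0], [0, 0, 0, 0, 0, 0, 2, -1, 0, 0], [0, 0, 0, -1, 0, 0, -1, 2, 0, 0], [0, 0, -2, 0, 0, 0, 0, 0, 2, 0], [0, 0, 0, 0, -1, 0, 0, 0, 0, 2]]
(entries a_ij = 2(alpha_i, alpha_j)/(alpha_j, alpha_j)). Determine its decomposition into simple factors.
The diagram associated to this matrix has two connected components: the simple roots {alpha_1, alpha_2, alpha_5, alpha_10} form a chain of 4 nodes with a double edge at one end; the terminal node there is the unique short simple root (B_4), and {alpha_3, alpha_4, alpha_6, alpha_7, alpha_8, alpha_9} form a chain of 6 nodes with a double edge at one end; the terminal node there is the unique long simple root (C_6). A semisimple Lie algebra decomposes uniquely as the direct sum of simple ideals, one per connected component of its Dynkin diagram, so g ≅ B_4 ⊕ C_6 (dimension 36 + 78 = 114).

B_4 (so(9)) ⊕ C_6 (sp(12))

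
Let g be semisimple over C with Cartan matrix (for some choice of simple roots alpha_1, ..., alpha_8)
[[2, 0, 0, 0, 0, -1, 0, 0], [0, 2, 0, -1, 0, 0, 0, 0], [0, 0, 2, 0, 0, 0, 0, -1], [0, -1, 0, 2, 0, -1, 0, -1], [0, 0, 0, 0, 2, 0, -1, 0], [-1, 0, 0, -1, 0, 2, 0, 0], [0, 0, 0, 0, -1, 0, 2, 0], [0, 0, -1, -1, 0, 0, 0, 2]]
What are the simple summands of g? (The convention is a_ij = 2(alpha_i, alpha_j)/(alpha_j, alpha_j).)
The diagram associated to this matrix has two connected components: the simple roots {alpha_5, alpha_7} form a chain of 2 nodes with single edges (A_2), and {alpha_1, alpha_2, alpha_3, alpha_4, alpha_6, alpha_8} form a chain of 5 nodes with one extra node attached to the third node from one end (E_6). A semisimple Lie algebra decomposes uniquely as the direct sum of simple ideals, one per connected component of its Dynkin diagram, so g ≅ A_2 ⊕ E_6 (dimension 8 + 78 = 86).

A_2 ⊕ E_6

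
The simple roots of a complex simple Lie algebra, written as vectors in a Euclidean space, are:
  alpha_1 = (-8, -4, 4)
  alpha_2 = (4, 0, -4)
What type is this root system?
G_2

Compute the Cartan integers a_ij = 2(alpha_i, alpha_j)/(alpha_j, alpha_j); the resulting 2x2 Cartan matrix is
[[2, -3], [-1, 2]].
The roots have two lengths (squared-length ratio 3:1); the short ones are alpha_{2}. The associated Dynkin diagram is two nodes joined by a triple edge (G_2), so the type is G_2.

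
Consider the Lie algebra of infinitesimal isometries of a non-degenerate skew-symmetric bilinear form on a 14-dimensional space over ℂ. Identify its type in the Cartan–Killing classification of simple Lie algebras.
C_7

This is sp(14), which has dimension 14(14+1)/2 = 105 and rank 14/2 = 7. In the classification of classical Lie algebras, the symplectic algebra sp(2n) has type C_n; here n = 7, so the Dynkin diagram is a chain of 7 nodes with a double edge at one end; the terminal node there is the unique long simple root (C_7). Hence the type is C_7.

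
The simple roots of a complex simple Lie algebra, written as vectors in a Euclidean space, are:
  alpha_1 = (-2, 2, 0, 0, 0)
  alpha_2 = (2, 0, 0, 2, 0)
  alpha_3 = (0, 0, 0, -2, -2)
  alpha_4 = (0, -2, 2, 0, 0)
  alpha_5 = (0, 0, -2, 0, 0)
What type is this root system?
B_5 (so(11))

Compute the Cartan integers a_ij = 2(alpha_i, alpha_j)/(alpha_j, alpha_j); the resulting 5x5 Cartan matrix is
[[2, -1, 0, -1, 0], [-1, 2, -1, 0, 0], [0, -1, 2, 0, 0], [-1, 0, 0, 2, -2], [0, 0, 0, -1, 2]].
The roots have two lengths (squared-length ratio 2:1); the short ones are alpha_{5}. The associated Dynkin diagram is a chain of 5 nodes with a double edge at one end; the terminal node there is the unique short simple root (B_5), so the type is B_5 (the algebra so(11)).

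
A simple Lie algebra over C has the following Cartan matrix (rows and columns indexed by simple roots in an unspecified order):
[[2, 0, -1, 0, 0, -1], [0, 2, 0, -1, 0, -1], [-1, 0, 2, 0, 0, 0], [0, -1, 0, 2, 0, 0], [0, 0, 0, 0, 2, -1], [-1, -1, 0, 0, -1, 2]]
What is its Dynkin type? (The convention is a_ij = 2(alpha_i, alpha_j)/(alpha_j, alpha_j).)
The matrix has rank 6 with 2's on the diagonal. Reading the off-diagonal entries as Dynkin edges (a single edge where a_ij = a_ji = -1; a double or triple edge where a_ij * a_ji = 2 or 3), the diagram is a chain of 5 nodes with one extra node attached to the third node from one end (E_6). One simple-root ordering that puts it in standard form is (alpha_4, alpha_5, alpha_2, alpha_6, alpha_1, alpha_3). So the algebra is type E_6.

E6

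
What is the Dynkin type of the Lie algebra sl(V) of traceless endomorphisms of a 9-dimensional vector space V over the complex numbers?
A_8 (sl(9))

This is sl(9), which has dimension 9^2 - 1 = 80 and rank 9 - 1 = 8 (a Cartan subalgebra is the diagonal traceless matrices). In the classification of classical Lie algebras, the special linear algebra sl(n+1) has type A_n; here n = 8, so the Dynkin diagram is a chain of 8 nodes with single edges (A_8). Hence the type is A_8.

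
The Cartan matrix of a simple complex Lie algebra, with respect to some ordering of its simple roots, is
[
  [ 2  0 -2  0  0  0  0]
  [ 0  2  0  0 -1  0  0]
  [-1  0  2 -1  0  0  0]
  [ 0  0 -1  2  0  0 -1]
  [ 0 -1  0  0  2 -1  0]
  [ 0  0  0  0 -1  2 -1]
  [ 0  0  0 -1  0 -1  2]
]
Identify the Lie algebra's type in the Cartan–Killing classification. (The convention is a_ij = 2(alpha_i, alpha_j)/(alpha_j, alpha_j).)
C_7

The matrix has rank 7 with 2's on the diagonal. Reading the off-diagonal entries as Dynkin edges (a single edge where a_ij = a_ji = -1; a double or triple edge where a_ij * a_ji = 2 or 3), the diagram is a chain of 7 nodes with a double edge at one end; the terminal node there is the unique long simple root (C_7). One simple-root ordering that puts it in standard form is (alpha_2, alpha_5, alpha_6, alpha_7, alpha_4, alpha_3, alpha_1). So the algebra is type C_7, i.e. sp(14).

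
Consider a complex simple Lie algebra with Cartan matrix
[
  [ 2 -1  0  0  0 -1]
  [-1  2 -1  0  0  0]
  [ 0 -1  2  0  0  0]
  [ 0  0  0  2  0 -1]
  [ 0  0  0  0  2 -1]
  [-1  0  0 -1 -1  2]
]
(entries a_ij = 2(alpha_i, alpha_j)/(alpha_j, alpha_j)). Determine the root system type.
The matrix has rank 6 with 2's on the diagonal. Reading the off-diagonal entries as Dynkin edges (a single edge where a_ij = a_ji = -1; a double or triple edge where a_ij * a_ji = 2 or 3), the diagram is a chain of 4 nodes with a fork of two nodes at one end (D_6). One simple-root ordering that puts it in standard form is (alpha_3, alpha_2, alpha_1, alpha_6, alpha_5, alpha_4). So the algebra is type D_6, i.e. so(12).

D_6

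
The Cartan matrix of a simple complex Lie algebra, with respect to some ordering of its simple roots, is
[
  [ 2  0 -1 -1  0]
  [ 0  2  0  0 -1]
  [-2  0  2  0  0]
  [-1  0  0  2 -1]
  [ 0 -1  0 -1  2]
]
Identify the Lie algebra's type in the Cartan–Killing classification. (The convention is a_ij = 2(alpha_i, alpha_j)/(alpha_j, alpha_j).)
The matrix has rank 5 with 2's on the diagonal. Reading the off-diagonal entries as Dynkin edges (a single edge where a_ij = a_ji = -1; a double or triple edge where a_ij * a_ji = 2 or 3), the diagram is a chain of 5 nodes with a double edge at one end; the terminal node there is the unique long simple root (C_5). One simple-root ordering that puts it in standard form is (alpha_2, alpha_5, alpha_4, alpha_1, alpha_3). So the algebra is type C_5, i.e. sp(10).

C_5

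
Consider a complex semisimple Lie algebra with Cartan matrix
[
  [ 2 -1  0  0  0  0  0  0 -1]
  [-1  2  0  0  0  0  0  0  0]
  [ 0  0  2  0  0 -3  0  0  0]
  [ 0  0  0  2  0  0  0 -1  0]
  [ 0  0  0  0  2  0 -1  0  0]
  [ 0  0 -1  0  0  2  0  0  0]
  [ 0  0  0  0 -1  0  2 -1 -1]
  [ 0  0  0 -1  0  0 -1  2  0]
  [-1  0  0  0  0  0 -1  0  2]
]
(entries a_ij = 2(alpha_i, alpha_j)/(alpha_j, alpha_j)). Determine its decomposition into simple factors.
E7 + G2

The diagram associated to this matrix has two connected components: the simple roots {alpha_1, alpha_2, alpha_4, alpha_5, alpha_7, alpha_8, alpha_9} form a chain of 6 nodes with one extra node attached to the third node from one end (E_7), and {alpha_3, alpha_6} form two nodes joined by a triple edge (G_2). A semisimple Lie algebra decomposes uniquely as the direct sum of simple ideals, one per connected component of its Dynkin diagram, so g ≅ E_7 ⊕ G_2 (dimension 133 + 14 = 147).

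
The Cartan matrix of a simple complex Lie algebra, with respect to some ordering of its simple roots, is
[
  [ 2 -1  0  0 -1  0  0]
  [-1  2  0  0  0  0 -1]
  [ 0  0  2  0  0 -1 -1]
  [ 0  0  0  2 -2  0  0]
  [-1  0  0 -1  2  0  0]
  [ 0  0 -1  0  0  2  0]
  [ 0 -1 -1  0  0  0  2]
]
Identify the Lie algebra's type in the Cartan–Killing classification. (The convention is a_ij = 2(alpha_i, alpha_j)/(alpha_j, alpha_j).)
The matrix has rank 7 with 2's on the diagonal. Reading the off-diagonal entries as Dynkin edges (a single edge where a_ij = a_ji = -1; a double or triple edge where a_ij * a_ji = 2 or 3), the diagram is a chain of 7 nodes with a double edge at one end; the terminal node there is the unique long simple root (C_7). One simple-root ordering that puts it in standard form is (alpha_6, alpha_3, alpha_7, alpha_2, alpha_1, alpha_5, alpha_4). So the algebra is type C_7, i.e. sp(14).

type C_7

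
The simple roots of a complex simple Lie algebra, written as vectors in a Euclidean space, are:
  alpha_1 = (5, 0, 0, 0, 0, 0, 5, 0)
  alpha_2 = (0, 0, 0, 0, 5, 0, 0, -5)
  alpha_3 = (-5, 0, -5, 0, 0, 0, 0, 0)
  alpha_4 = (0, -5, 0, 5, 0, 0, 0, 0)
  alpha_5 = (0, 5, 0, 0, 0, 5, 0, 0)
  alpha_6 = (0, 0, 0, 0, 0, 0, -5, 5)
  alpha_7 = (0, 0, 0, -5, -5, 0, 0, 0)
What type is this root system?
Compute the Cartan integers a_ij = 2(alpha_i, alpha_j)/(alpha_j, alpha_j); the resulting 7x7 Cartan matrix is
[[2, 0, -1, 0, 0, -1, 0], [0, 2, 0, 0, 0, -1, -1], [-1, 0, 2, 0, 0, 0, 0], [0, 0, 0, 2, -1, 0, -1], [0, 0, 0, -1, 2, 0, 0], [-1, -1, 0, 0, 0, 2, 0], [0, -1, 0, -1, 0, 0, 2]].
All simple roots have the same length, so the diagram is simply laced. The associated Dynkin diagram is a chain of 7 nodes with single edges (A_7), so the type is A_7 (the algebra sl(8)).

A_7 (sl(8))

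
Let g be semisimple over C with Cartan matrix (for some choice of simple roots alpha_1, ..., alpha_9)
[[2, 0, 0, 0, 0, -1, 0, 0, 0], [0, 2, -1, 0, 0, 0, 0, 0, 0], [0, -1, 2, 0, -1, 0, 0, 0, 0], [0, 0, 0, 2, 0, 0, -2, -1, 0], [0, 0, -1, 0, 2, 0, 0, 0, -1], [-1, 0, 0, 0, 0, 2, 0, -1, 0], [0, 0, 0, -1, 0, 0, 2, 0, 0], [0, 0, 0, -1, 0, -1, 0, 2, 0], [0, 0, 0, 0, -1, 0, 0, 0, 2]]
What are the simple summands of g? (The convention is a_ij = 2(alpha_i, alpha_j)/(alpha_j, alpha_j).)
A_4 (sl(5)) ⊕ B_5 (so(11))

The diagram associated to this matrix has two connected components: the simple roots {alpha_2, alpha_3, alpha_5, alpha_9} form a chain of 4 nodes with single edges (A_4), and {alpha_1, alpha_4, alpha_6, alpha_7, alpha_8} form a chain of 5 nodes with a double edge at one end; the terminal node there is the unique short simple root (B_5). A semisimple Lie algebra decomposes uniquely as the direct sum of simple ideals, one per connected component of its Dynkin diagram, so g ≅ A_4 ⊕ B_5 (dimension 24 + 55 = 79).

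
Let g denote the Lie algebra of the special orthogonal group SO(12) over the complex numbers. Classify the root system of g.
D_6

This is so(12) with 12 even, which has dimension 12(12-1)/2 = 66 and rank 12/2 = 6. In the classification of classical Lie algebras, the orthogonal algebra so(2n) in an even number of variables has type D_n; here n = 6, so the Dynkin diagram is a chain of 4 nodes with a fork of two nodes at one end (D_6). Hence the type is D_6.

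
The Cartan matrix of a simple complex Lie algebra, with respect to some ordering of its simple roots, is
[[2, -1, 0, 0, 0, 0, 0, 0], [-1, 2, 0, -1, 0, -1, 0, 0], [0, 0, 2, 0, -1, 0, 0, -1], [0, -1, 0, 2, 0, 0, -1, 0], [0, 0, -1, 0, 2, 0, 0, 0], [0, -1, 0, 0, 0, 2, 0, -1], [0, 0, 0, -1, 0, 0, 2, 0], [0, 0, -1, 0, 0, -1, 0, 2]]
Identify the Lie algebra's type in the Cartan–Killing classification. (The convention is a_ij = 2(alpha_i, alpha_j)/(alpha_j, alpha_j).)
The matrix has rank 8 with 2's on the diagonal. Reading the off-diagonal entries as Dynkin edges (a single edge where a_ij = a_ji = -1; a double or triple edge where a_ij * a_ji = 2 or 3), the diagram is a chain of 7 nodes with one extra node attached to the third node from one end (E_8). One simple-root ordering that puts it in standard form is (alpha_7, alpha_1, alpha_4, alpha_2, alpha_6, alpha_8, alpha_3, alpha_5). So the algebra is type E_8.

type E_8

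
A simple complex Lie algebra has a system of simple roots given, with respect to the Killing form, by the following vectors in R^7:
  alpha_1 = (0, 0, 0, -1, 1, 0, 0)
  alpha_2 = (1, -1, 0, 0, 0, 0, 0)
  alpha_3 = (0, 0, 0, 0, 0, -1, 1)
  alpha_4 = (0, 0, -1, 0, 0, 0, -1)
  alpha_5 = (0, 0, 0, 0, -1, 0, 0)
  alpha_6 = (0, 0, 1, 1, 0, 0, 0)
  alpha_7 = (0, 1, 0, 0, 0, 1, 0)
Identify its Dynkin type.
Compute the Cartan integers a_ij = 2(alpha_i, alpha_j)/(alpha_j, alpha_j); the resulting 7x7 Cartan matrix is
[[2, 0, 0, 0, -2, -1, 0], [0, 2, 0, 0, 0, 0, -1], [0, 0, 2, -1, 0, 0, -1], [0, 0, -1, 2, 0, -1, 0], [-1, 0, 0, 0, 2, 0, 0], [-1, 0, 0, -1, 0, 2, 0], [0, -1, -1, 0, 0, 0, 2]].
The roots have two lengths (squared-length ratio 2:1); the short ones are alpha_{5}. The associated Dynkin diagram is a chain of 7 nodes with a double edge at one end; the terminal node there is the unique short simple root (B_7), so the type is B_7 (the algebra so(15)).

B_7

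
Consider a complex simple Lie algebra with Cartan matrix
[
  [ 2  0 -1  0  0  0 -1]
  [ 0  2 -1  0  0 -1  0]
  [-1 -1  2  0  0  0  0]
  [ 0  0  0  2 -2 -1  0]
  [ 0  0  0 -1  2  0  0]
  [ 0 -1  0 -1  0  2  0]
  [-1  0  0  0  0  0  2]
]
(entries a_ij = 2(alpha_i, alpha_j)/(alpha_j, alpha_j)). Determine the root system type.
The matrix has rank 7 with 2's on the diagonal. Reading the off-diagonal entries as Dynkin edges (a single edge where a_ij = a_ji = -1; a double or triple edge where a_ij * a_ji = 2 or 3), the diagram is a chain of 7 nodes with a double edge at one end; the terminal node there is the unique short simple root (B_7). One simple-root ordering that puts it in standard form is (alpha_7, alpha_1, alpha_3, alpha_2, alpha_6, alpha_4, alpha_5). So the algebra is type B_7, i.e. so(15).

B7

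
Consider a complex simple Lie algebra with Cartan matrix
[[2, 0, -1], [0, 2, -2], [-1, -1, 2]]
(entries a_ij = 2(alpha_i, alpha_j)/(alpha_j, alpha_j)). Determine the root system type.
The matrix has rank 3 with 2's on the diagonal. Reading the off-diagonal entries as Dynkin edges (a single edge where a_ij = a_ji = -1; a double or triple edge where a_ij * a_ji = 2 or 3), the diagram is a chain of 3 nodes with a double edge at one end; the terminal node there is the unique long simple root (C_3). One simple-root ordering that puts it in standard form is (alpha_1, alpha_3, alpha_2). So the algebra is type C_3, i.e. sp(6).

C3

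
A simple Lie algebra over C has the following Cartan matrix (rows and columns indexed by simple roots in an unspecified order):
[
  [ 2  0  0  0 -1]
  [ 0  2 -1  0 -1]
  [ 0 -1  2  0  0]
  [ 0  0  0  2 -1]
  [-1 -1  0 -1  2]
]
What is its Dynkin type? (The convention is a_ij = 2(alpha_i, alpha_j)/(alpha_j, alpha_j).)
The matrix has rank 5 with 2's on the diagonal. Reading the off-diagonal entries as Dynkin edges (a single edge where a_ij = a_ji = -1; a double or triple edge where a_ij * a_ji = 2 or 3), the diagram is a chain of 3 nodes with a fork of two nodes at one end (D_5). One simple-root ordering that puts it in standard form is (alpha_3, alpha_2, alpha_5, alpha_4, alpha_1). So the algebra is type D_5, i.e. so(10).

D5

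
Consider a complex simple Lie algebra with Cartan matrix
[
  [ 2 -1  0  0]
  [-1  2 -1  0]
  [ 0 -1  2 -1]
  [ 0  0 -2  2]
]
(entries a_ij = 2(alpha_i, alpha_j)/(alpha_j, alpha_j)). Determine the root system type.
The matrix has rank 4 with 2's on the diagonal. Reading the off-diagonal entries as Dynkin edges (a single edge where a_ij = a_ji = -1; a double or triple edge where a_ij * a_ji = 2 or 3), the diagram is a chain of 4 nodes with a double edge at one end; the terminal node there is the unique long simple root (C_4). One simple-root ordering that puts it in standard form is (alpha_1, alpha_2, alpha_3, alpha_4). So the algebra is type C_4, i.e. sp(8).

type C_4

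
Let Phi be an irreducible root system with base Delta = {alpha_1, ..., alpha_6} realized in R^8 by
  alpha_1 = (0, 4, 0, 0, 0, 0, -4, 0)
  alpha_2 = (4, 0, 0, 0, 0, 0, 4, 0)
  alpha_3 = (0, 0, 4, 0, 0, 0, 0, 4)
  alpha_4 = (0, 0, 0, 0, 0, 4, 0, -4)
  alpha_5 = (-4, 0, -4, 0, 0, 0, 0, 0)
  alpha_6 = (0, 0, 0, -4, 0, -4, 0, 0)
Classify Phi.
Compute the Cartan integers a_ij = 2(alpha_i, alpha_j)/(alpha_j, alpha_j); the resulting 6x6 Cartan matrix is
[[2, -1, 0, 0, 0, 0], [-1, 2, 0, 0, -1, 0], [0, 0, 2, -1, -1, 0], [0, 0, -1, 2, 0, -1], [0, -1, -1, 0, 2, 0], [0, 0, 0, -1, 0, 2]].
All simple roots have the same length, so the diagram is simply laced. The associated Dynkin diagram is a chain of 6 nodes with single edges (A_6), so the type is A_6 (the algebra sl(7)).

type A_6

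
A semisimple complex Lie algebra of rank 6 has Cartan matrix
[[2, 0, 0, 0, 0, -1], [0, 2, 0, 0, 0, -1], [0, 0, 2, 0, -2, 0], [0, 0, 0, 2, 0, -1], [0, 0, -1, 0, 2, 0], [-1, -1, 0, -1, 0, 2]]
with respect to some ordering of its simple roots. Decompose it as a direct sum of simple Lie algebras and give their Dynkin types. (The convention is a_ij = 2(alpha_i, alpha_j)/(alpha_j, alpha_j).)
B_2 (so(5)) + D_4 (so(8))

The diagram associated to this matrix has two connected components: the simple roots {alpha_3, alpha_5} form a chain of 2 nodes with a double edge at one end; the terminal node there is the unique short simple root (B_2), and {alpha_1, alpha_2, alpha_4, alpha_6} form a chain of 2 nodes with a fork of two nodes at one end (D_4). A semisimple Lie algebra decomposes uniquely as the direct sum of simple ideals, one per connected component of its Dynkin diagram, so g ≅ B_2 ⊕ D_4 (dimension 10 + 28 = 38).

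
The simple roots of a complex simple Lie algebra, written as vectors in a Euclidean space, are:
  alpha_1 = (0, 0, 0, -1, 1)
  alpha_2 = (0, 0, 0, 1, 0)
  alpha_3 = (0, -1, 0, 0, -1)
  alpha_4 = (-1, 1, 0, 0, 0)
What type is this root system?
Compute the Cartan integers a_ij = 2(alpha_i, alpha_j)/(alpha_j, alpha_j); the resulting 4x4 Cartan matrix is
[[2, -2, -1, 0], [-1, 2, 0, 0], [-1, 0, 2, -1], [0, 0, -1, 2]].
The roots have two lengths (squared-length ratio 2:1); the short ones are alpha_{2}. The associated Dynkin diagram is a chain of 4 nodes with a double edge at one end; the terminal node there is the unique short simple root (B_4), so the type is B_4 (the algebra so(9)).

B4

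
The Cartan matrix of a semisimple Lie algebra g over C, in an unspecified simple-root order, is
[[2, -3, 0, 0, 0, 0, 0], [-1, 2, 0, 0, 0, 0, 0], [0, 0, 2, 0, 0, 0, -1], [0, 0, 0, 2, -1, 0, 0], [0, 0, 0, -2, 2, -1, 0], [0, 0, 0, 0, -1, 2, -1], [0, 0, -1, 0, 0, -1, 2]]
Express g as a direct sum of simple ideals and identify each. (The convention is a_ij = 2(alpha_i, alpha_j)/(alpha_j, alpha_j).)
B_5 + G_2

The diagram associated to this matrix has two connected components: the simple roots {alpha_3, alpha_4, alpha_5, alpha_6, alpha_7} form a chain of 5 nodes with a double edge at one end; the terminal node there is the unique short simple root (B_5), and {alpha_1, alpha_2} form two nodes joined by a triple edge (G_2). A semisimple Lie algebra decomposes uniquely as the direct sum of simple ideals, one per connected component of its Dynkin diagram, so g ≅ B_5 ⊕ G_2 (dimension 55 + 14 = 69).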